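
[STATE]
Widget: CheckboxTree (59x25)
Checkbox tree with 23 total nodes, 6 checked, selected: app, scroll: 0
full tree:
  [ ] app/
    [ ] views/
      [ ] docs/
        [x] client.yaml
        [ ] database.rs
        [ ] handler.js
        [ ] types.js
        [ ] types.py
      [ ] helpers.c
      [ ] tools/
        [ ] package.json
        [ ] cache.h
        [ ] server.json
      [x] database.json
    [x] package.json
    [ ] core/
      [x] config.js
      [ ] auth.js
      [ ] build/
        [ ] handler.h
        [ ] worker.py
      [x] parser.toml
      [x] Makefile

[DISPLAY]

>[-] app/                                                  
   [-] views/                                              
     [-] docs/                                             
       [x] client.yaml                                     
       [ ] database.rs                                     
       [ ] handler.js                                      
       [ ] types.js                                        
       [ ] types.py                                        
     [ ] helpers.c                                         
     [ ] tools/                                            
       [ ] package.json                                    
       [ ] cache.h                                         
       [ ] server.json                                     
     [x] database.json                                     
   [x] package.json                                        
   [-] core/                                               
     [x] config.js                                         
     [ ] auth.js                                           
     [ ] build/                                            
       [ ] handler.h                                       
       [ ] worker.py                                       
     [x] parser.toml                                       
     [x] Makefile                                          
                                                           
                                                           


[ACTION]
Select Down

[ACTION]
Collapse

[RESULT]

 [-] app/                                                  
>  [-] views/                                              
   [x] package.json                                        
   [-] core/                                               
     [x] config.js                                         
     [ ] auth.js                                           
     [ ] build/                                            
       [ ] handler.h                                       
       [ ] worker.py                                       
     [x] parser.toml                                       
     [x] Makefile                                          
                                                           
                                                           
                                                           
                                                           
                                                           
                                                           
                                                           
                                                           
                                                           
                                                           
                                                           
                                                           
                                                           
                                                           


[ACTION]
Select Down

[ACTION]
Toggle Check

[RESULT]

 [-] app/                                                  
   [-] views/                                              
>  [ ] package.json                                        
   [-] core/                                               
     [x] config.js                                         
     [ ] auth.js                                           
     [ ] build/                                            
       [ ] handler.h                                       
       [ ] worker.py                                       
     [x] parser.toml                                       
     [x] Makefile                                          
                                                           
                                                           
                                                           
                                                           
                                                           
                                                           
                                                           
                                                           
                                                           
                                                           
                                                           
                                                           
                                                           
                                                           


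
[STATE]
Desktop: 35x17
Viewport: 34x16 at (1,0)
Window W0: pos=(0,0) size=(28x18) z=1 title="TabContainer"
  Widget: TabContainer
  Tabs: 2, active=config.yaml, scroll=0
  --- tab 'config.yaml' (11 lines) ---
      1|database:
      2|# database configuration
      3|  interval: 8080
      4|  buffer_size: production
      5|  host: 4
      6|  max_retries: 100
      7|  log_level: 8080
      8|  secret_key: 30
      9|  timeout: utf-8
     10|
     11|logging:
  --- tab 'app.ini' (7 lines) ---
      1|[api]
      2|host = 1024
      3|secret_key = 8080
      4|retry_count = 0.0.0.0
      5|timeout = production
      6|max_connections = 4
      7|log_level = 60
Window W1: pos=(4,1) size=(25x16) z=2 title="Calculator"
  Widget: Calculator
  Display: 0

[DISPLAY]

━━━━━━━━━━━━━━━━━━━━━━━━━━┓       
 Ta┏━━━━━━━━━━━━━━━━━━━━━━━┓      
───┃ Calculator            ┃      
[co┠───────────────────────┨      
───┃                      0┃      
dat┃┌───┬───┬───┬───┐      ┃      
# d┃│ 7 │ 8 │ 9 │ ÷ │      ┃      
  i┃├───┼───┼───┼───┤      ┃      
  b┃│ 4 │ 5 │ 6 │ × │      ┃      
  h┃├───┼───┼───┼───┤      ┃      
  m┃│ 1 │ 2 │ 3 │ - │      ┃      
  l┃├───┼───┼───┼───┤      ┃      
  s┃│ 0 │ . │ = │ + │      ┃      
  t┃├───┼───┼───┼───┤      ┃      
   ┃│ C │ MC│ MR│ M+│      ┃      
log┃└───┴───┴───┴───┘      ┃      


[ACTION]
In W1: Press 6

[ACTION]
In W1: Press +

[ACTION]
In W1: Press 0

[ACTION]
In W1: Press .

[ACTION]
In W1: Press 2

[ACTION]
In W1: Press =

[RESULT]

━━━━━━━━━━━━━━━━━━━━━━━━━━┓       
 Ta┏━━━━━━━━━━━━━━━━━━━━━━━┓      
───┃ Calculator            ┃      
[co┠───────────────────────┨      
───┃                    6.2┃      
dat┃┌───┬───┬───┬───┐      ┃      
# d┃│ 7 │ 8 │ 9 │ ÷ │      ┃      
  i┃├───┼───┼───┼───┤      ┃      
  b┃│ 4 │ 5 │ 6 │ × │      ┃      
  h┃├───┼───┼───┼───┤      ┃      
  m┃│ 1 │ 2 │ 3 │ - │      ┃      
  l┃├───┼───┼───┼───┤      ┃      
  s┃│ 0 │ . │ = │ + │      ┃      
  t┃├───┼───┼───┼───┤      ┃      
   ┃│ C │ MC│ MR│ M+│      ┃      
log┃└───┴───┴───┴───┘      ┃      


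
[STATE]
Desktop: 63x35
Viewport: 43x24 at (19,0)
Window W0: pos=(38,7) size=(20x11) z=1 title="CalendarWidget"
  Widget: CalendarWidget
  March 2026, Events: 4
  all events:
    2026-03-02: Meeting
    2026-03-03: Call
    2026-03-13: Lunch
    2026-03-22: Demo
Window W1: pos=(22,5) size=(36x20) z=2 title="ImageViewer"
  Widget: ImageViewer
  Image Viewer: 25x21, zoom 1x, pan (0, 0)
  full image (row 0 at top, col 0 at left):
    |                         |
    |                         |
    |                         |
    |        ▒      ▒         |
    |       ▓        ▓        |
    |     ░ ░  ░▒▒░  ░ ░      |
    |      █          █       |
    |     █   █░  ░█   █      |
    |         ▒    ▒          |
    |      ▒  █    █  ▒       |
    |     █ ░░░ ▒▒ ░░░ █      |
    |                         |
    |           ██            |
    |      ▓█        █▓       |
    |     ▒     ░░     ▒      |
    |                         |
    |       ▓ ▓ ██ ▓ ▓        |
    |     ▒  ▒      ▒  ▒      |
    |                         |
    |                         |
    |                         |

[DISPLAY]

                                           
                                           
                                           
                                           
                                           
   ┏━━━━━━━━━━━━━━━━━━━━━━━━━━━━━━━━━━┓    
   ┃ ImageViewer                      ┃    
   ┠──────────────────────────────────┨    
   ┃                                  ┃    
   ┃                                  ┃    
   ┃                                  ┃    
   ┃        ▒      ▒                  ┃    
   ┃       ▓        ▓                 ┃    
   ┃     ░ ░  ░▒▒░  ░ ░               ┃    
   ┃      █          █                ┃    
   ┃     █   █░  ░█   █               ┃    
   ┃         ▒    ▒                   ┃    
   ┃      ▒  █    █  ▒                ┃    
   ┃     █ ░░░ ▒▒ ░░░ █               ┃    
   ┃                                  ┃    
   ┃           ██                     ┃    
   ┃      ▓█        █▓                ┃    
   ┃     ▒     ░░     ▒               ┃    
   ┃                                  ┃    


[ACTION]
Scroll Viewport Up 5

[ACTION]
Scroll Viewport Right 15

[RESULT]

                                           
                                           
                                           
                                           
                                           
  ┏━━━━━━━━━━━━━━━━━━━━━━━━━━━━━━━━━━┓     
  ┃ ImageViewer                      ┃     
  ┠──────────────────────────────────┨     
  ┃                                  ┃     
  ┃                                  ┃     
  ┃                                  ┃     
  ┃        ▒      ▒                  ┃     
  ┃       ▓        ▓                 ┃     
  ┃     ░ ░  ░▒▒░  ░ ░               ┃     
  ┃      █          █                ┃     
  ┃     █   █░  ░█   █               ┃     
  ┃         ▒    ▒                   ┃     
  ┃      ▒  █    █  ▒                ┃     
  ┃     █ ░░░ ▒▒ ░░░ █               ┃     
  ┃                                  ┃     
  ┃           ██                     ┃     
  ┃      ▓█        █▓                ┃     
  ┃     ▒     ░░     ▒               ┃     
  ┃                                  ┃     


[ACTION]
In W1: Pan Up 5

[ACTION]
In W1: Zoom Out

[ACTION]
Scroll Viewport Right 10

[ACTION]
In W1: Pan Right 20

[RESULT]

                                           
                                           
                                           
                                           
                                           
  ┏━━━━━━━━━━━━━━━━━━━━━━━━━━━━━━━━━━┓     
  ┃ ImageViewer                      ┃     
  ┠──────────────────────────────────┨     
  ┃                                  ┃     
  ┃                                  ┃     
  ┃                                  ┃     
  ┃                                  ┃     
  ┃                                  ┃     
  ┃                                  ┃     
  ┃                                  ┃     
  ┃                                  ┃     
  ┃                                  ┃     
  ┃                                  ┃     
  ┃                                  ┃     
  ┃                                  ┃     
  ┃                                  ┃     
  ┃                                  ┃     
  ┃                                  ┃     
  ┃                                  ┃     


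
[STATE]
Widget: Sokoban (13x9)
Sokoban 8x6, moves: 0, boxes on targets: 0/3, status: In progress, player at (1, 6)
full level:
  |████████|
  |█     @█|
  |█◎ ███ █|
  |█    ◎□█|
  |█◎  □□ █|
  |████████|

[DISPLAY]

████████     
█     @█     
█◎ ███ █     
█    ◎□█     
█◎  □□ █     
████████     
Moves: 0  0/3
             
             


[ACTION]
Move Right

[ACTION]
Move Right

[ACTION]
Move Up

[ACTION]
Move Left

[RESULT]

████████     
█    @ █     
█◎ ███ █     
█    ◎□█     
█◎  □□ █     
████████     
Moves: 1  0/3
             
             


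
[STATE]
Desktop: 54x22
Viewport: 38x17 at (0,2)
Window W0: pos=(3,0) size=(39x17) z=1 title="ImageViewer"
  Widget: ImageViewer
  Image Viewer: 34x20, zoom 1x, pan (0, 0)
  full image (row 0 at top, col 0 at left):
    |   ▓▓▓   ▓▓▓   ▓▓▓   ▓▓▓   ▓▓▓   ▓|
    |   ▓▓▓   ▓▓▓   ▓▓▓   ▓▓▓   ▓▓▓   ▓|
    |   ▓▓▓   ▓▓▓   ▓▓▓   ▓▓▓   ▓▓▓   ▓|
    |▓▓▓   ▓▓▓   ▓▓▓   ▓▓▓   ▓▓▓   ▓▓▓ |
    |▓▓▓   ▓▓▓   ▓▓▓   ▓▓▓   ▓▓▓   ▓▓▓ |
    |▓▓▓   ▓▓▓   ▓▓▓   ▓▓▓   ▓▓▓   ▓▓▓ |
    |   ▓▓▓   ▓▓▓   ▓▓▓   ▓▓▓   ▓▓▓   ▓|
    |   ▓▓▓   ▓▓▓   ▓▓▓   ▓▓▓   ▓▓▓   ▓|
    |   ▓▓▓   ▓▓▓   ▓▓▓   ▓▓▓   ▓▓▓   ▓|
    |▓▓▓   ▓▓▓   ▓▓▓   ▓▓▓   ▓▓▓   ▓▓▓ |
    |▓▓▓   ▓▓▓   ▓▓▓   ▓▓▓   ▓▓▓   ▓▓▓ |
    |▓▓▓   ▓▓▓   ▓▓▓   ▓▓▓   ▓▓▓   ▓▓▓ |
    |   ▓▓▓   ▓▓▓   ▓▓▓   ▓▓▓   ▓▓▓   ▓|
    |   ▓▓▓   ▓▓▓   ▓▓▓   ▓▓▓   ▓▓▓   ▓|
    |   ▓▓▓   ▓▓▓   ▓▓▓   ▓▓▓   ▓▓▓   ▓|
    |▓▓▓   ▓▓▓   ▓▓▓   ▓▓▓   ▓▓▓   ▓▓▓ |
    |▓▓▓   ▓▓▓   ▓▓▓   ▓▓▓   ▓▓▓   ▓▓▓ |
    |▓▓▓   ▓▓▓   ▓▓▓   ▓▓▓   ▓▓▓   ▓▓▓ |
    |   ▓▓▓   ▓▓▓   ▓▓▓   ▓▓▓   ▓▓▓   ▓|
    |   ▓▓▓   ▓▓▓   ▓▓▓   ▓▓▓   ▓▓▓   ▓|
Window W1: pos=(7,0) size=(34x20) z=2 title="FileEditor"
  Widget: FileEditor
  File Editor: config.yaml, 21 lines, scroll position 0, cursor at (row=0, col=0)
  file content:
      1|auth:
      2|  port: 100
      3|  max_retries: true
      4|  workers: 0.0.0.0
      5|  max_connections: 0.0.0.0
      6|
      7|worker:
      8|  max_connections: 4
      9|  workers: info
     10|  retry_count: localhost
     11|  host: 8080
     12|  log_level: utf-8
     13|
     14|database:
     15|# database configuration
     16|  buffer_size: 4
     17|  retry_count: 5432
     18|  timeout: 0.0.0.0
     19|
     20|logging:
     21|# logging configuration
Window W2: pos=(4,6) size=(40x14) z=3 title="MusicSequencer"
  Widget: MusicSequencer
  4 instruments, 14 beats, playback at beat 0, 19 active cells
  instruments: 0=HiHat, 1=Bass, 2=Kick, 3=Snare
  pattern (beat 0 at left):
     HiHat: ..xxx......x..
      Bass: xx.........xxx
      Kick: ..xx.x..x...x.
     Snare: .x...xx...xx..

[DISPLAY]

   ┠───┠──────────────────────────────
   ┃   ┃█uth:                         
   ┃   ┃  port: 100                   
   ┃   ┃  max_retries: true           
   ┃┏━━━━━━━━━━━━━━━━━━━━━━━━━━━━━━━━━
   ┃┃ MusicSequencer                  
   ┃┠─────────────────────────────────
   ┃┃      ▼1234567890123             
   ┃┃ HiHat··███······█··             
   ┃┃  Bass██·········███             
   ┃┃  Kick··██·█··█···█·             
   ┃┃ Snare·█···██···██··             
   ┃┃                                 
   ┃┃                                 
   ┗┃                                 
    ┃                                 
    ┃                                 


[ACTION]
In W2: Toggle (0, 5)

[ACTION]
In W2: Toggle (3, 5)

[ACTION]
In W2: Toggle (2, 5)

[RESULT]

   ┠───┠──────────────────────────────
   ┃   ┃█uth:                         
   ┃   ┃  port: 100                   
   ┃   ┃  max_retries: true           
   ┃┏━━━━━━━━━━━━━━━━━━━━━━━━━━━━━━━━━
   ┃┃ MusicSequencer                  
   ┃┠─────────────────────────────────
   ┃┃      ▼1234567890123             
   ┃┃ HiHat··████·····█··             
   ┃┃  Bass██·········███             
   ┃┃  Kick··██····█···█·             
   ┃┃ Snare·█····█···██··             
   ┃┃                                 
   ┃┃                                 
   ┗┃                                 
    ┃                                 
    ┃                                 


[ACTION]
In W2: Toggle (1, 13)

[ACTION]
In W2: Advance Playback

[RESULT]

   ┠───┠──────────────────────────────
   ┃   ┃█uth:                         
   ┃   ┃  port: 100                   
   ┃   ┃  max_retries: true           
   ┃┏━━━━━━━━━━━━━━━━━━━━━━━━━━━━━━━━━
   ┃┃ MusicSequencer                  
   ┃┠─────────────────────────────────
   ┃┃      0▼234567890123             
   ┃┃ HiHat··████·····█··             
   ┃┃  Bass██·········██·             
   ┃┃  Kick··██····█···█·             
   ┃┃ Snare·█····█···██··             
   ┃┃                                 
   ┃┃                                 
   ┗┃                                 
    ┃                                 
    ┃                                 


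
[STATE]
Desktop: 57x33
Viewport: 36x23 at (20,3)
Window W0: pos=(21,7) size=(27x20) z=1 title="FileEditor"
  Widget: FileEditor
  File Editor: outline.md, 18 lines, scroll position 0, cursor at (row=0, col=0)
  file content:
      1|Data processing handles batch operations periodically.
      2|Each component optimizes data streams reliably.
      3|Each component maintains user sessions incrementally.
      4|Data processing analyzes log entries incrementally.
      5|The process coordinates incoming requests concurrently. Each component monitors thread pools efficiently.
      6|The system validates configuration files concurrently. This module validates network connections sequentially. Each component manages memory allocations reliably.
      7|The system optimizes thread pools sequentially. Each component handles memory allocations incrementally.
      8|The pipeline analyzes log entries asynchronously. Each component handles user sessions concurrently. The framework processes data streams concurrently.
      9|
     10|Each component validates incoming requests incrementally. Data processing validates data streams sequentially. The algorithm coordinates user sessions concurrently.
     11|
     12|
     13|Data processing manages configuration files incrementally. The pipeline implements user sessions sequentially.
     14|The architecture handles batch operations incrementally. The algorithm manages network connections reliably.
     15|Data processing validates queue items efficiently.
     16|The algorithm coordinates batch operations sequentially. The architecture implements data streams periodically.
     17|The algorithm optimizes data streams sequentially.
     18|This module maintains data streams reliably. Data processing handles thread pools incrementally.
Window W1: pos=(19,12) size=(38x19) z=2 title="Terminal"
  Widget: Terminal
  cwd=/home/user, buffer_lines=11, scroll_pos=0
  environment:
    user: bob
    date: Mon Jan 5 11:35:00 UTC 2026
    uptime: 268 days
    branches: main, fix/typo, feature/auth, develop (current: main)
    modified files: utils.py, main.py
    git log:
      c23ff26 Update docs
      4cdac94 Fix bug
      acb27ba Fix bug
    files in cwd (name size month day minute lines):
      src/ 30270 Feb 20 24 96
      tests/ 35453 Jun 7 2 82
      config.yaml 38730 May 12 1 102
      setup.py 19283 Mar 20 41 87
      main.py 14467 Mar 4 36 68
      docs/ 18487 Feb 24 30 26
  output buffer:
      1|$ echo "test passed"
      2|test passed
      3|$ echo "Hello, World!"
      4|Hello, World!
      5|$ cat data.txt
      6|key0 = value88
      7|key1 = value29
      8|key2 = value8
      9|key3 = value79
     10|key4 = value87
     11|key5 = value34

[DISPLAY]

                                    
                                    
                                    
                                    
 ┏━━━━━━━━━━━━━━━━━━━━━━━━━┓        
 ┃ FileEditor              ┃        
 ┠─────────────────────────┨        
 ┃█ata processing handles ▲┃        
 ┃Each component optimizes█┃        
━━━━━━━━━━━━━━━━━━━━━━━━━━━━━━━━━━━━
 Terminal                           
────────────────────────────────────
$ echo "test passed"                
test passed                         
$ echo "Hello, World!"              
Hello, World!                       
$ cat data.txt                      
key0 = value88                      
key1 = value29                      
key2 = value8                       
key3 = value79                      
key4 = value87                      
key5 = value34                      


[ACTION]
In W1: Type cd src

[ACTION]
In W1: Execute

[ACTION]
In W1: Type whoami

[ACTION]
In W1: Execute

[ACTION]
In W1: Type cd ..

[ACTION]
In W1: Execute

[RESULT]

                                    
                                    
                                    
                                    
 ┏━━━━━━━━━━━━━━━━━━━━━━━━━┓        
 ┃ FileEditor              ┃        
 ┠─────────────────────────┨        
 ┃█ata processing handles ▲┃        
 ┃Each component optimizes█┃        
━━━━━━━━━━━━━━━━━━━━━━━━━━━━━━━━━━━━
 Terminal                           
────────────────────────────────────
Hello, World!                       
$ cat data.txt                      
key0 = value88                      
key1 = value29                      
key2 = value8                       
key3 = value79                      
key4 = value87                      
key5 = value34                      
$ cd src                            
                                    
$ whoami                            


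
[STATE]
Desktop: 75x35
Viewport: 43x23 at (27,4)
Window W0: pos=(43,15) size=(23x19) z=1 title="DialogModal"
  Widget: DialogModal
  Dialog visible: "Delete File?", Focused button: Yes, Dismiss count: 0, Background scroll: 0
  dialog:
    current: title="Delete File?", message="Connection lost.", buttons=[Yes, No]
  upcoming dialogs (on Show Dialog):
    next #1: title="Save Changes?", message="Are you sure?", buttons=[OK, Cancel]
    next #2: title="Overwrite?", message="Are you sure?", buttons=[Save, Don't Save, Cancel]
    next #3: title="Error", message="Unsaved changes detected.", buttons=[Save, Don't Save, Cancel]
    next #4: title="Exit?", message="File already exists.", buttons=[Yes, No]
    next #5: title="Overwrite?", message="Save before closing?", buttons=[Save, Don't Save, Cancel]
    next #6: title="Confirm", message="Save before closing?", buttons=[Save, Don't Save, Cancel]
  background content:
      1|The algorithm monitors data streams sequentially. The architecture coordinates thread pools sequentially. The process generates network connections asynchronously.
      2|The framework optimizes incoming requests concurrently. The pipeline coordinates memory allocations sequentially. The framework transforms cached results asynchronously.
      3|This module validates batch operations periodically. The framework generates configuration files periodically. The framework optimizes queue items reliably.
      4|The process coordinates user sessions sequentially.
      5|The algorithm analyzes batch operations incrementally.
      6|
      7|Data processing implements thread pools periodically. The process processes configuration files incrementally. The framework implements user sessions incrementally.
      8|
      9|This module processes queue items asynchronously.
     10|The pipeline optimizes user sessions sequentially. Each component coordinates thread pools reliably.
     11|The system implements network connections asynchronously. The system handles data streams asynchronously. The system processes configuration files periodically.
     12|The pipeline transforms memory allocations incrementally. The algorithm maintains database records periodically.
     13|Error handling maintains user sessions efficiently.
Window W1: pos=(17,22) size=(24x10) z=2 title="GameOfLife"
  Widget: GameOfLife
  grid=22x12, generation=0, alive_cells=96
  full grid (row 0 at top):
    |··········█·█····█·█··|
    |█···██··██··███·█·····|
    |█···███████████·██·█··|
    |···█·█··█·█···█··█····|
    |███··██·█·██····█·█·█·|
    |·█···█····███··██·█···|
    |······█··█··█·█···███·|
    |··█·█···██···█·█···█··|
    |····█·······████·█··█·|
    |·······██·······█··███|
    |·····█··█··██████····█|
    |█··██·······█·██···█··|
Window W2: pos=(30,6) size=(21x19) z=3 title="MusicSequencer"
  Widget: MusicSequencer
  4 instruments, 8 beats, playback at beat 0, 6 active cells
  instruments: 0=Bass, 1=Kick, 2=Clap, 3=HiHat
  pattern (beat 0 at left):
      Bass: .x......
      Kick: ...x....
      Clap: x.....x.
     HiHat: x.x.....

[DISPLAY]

                                           
                                           
   ┏━━━━━━━━━━━━━━━━━━━┓                   
   ┃ MusicSequencer    ┃                   
   ┠───────────────────┨                   
   ┃      ▼1234567     ┃                   
   ┃  Bass·█······     ┃                   
   ┃  Kick···█····     ┃                   
   ┃  Clap█·····█·     ┃                   
   ┃ HiHat█·█·····     ┃                   
   ┃                   ┃                   
   ┃                   ┃━━━━━━━━━━━━━━┓    
   ┃                   ┃Modal         ┃    
   ┃                   ┃──────────────┨    
   ┃                   ┃orithm monitor┃    
   ┃                   ┃mework optimiz┃    
   ┃                   ┃dule validates┃    
   ┃                   ┃cess coordinat┃    
━━━┃                   ┃orithm analyze┃    
fe ┃                   ┃───────────┐  ┃    
───┗━━━━━━━━━━━━━━━━━━━┛lete File? │le┃    
             ┃  ┃  │Connection lost│  ┃    
·█···█··█····┃  ┃Th│   [Yes]  No   │es┃    


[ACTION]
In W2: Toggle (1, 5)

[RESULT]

                                           
                                           
   ┏━━━━━━━━━━━━━━━━━━━┓                   
   ┃ MusicSequencer    ┃                   
   ┠───────────────────┨                   
   ┃      ▼1234567     ┃                   
   ┃  Bass·█······     ┃                   
   ┃  Kick···█·█··     ┃                   
   ┃  Clap█·····█·     ┃                   
   ┃ HiHat█·█·····     ┃                   
   ┃                   ┃                   
   ┃                   ┃━━━━━━━━━━━━━━┓    
   ┃                   ┃Modal         ┃    
   ┃                   ┃──────────────┨    
   ┃                   ┃orithm monitor┃    
   ┃                   ┃mework optimiz┃    
   ┃                   ┃dule validates┃    
   ┃                   ┃cess coordinat┃    
━━━┃                   ┃orithm analyze┃    
fe ┃                   ┃───────────┐  ┃    
───┗━━━━━━━━━━━━━━━━━━━┛lete File? │le┃    
             ┃  ┃  │Connection lost│  ┃    
·█···█··█····┃  ┃Th│   [Yes]  No   │es┃    


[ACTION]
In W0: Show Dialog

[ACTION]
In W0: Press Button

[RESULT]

                                           
                                           
   ┏━━━━━━━━━━━━━━━━━━━┓                   
   ┃ MusicSequencer    ┃                   
   ┠───────────────────┨                   
   ┃      ▼1234567     ┃                   
   ┃  Bass·█······     ┃                   
   ┃  Kick···█·█··     ┃                   
   ┃  Clap█·····█·     ┃                   
   ┃ HiHat█·█·····     ┃                   
   ┃                   ┃                   
   ┃                   ┃━━━━━━━━━━━━━━┓    
   ┃                   ┃Modal         ┃    
   ┃                   ┃──────────────┨    
   ┃                   ┃orithm monitor┃    
   ┃                   ┃mework optimiz┃    
   ┃                   ┃dule validates┃    
   ┃                   ┃cess coordinat┃    
━━━┃                   ┃orithm analyze┃    
fe ┃                   ┃              ┃    
───┗━━━━━━━━━━━━━━━━━━━┛ocessing imple┃    
             ┃  ┃                     ┃    
·█···█··█····┃  ┃This module processes┃    


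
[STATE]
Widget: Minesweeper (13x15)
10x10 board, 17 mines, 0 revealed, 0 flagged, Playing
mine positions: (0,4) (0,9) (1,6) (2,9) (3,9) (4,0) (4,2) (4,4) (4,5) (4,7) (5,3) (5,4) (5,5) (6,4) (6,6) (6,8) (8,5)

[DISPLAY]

■■■■■■■■■■   
■■■■■■■■■■   
■■■■■■■■■■   
■■■■■■■■■■   
■■■■■■■■■■   
■■■■■■■■■■   
■■■■■■■■■■   
■■■■■■■■■■   
■■■■■■■■■■   
■■■■■■■■■■   
             
             
             
             
             


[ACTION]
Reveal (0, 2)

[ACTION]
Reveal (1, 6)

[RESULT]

   1✹■■■■✹   
   112✹■■■   
     1■■■✹   
121222■■■✹   
✹■✹■✹✹■✹■■   
■■■✹✹✹■■■■   
■■■■✹■✹■✹■   
■■■■■■■■■■   
■■■■■✹■■■■   
■■■■■■■■■■   
             
             
             
             
             


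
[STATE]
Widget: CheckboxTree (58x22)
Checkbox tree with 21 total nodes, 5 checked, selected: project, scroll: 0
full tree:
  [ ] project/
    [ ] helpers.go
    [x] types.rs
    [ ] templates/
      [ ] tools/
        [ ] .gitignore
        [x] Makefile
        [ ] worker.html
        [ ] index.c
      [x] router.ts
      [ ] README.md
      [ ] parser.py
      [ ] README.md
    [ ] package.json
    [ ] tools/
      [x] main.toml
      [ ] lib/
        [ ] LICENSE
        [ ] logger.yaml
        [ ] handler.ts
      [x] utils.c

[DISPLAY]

>[-] project/                                             
   [ ] helpers.go                                         
   [x] types.rs                                           
   [-] templates/                                         
     [-] tools/                                           
       [ ] .gitignore                                     
       [x] Makefile                                       
       [ ] worker.html                                    
       [ ] index.c                                        
     [x] router.ts                                        
     [ ] README.md                                        
     [ ] parser.py                                        
     [ ] README.md                                        
   [ ] package.json                                       
   [-] tools/                                             
     [x] main.toml                                        
     [ ] lib/                                             
       [ ] LICENSE                                        
       [ ] logger.yaml                                    
       [ ] handler.ts                                     
     [x] utils.c                                          
                                                          


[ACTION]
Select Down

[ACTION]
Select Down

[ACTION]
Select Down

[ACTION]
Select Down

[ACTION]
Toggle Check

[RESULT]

 [-] project/                                             
   [ ] helpers.go                                         
   [x] types.rs                                           
   [-] templates/                                         
>    [x] tools/                                           
       [x] .gitignore                                     
       [x] Makefile                                       
       [x] worker.html                                    
       [x] index.c                                        
     [x] router.ts                                        
     [ ] README.md                                        
     [ ] parser.py                                        
     [ ] README.md                                        
   [ ] package.json                                       
   [-] tools/                                             
     [x] main.toml                                        
     [ ] lib/                                             
       [ ] LICENSE                                        
       [ ] logger.yaml                                    
       [ ] handler.ts                                     
     [x] utils.c                                          
                                                          


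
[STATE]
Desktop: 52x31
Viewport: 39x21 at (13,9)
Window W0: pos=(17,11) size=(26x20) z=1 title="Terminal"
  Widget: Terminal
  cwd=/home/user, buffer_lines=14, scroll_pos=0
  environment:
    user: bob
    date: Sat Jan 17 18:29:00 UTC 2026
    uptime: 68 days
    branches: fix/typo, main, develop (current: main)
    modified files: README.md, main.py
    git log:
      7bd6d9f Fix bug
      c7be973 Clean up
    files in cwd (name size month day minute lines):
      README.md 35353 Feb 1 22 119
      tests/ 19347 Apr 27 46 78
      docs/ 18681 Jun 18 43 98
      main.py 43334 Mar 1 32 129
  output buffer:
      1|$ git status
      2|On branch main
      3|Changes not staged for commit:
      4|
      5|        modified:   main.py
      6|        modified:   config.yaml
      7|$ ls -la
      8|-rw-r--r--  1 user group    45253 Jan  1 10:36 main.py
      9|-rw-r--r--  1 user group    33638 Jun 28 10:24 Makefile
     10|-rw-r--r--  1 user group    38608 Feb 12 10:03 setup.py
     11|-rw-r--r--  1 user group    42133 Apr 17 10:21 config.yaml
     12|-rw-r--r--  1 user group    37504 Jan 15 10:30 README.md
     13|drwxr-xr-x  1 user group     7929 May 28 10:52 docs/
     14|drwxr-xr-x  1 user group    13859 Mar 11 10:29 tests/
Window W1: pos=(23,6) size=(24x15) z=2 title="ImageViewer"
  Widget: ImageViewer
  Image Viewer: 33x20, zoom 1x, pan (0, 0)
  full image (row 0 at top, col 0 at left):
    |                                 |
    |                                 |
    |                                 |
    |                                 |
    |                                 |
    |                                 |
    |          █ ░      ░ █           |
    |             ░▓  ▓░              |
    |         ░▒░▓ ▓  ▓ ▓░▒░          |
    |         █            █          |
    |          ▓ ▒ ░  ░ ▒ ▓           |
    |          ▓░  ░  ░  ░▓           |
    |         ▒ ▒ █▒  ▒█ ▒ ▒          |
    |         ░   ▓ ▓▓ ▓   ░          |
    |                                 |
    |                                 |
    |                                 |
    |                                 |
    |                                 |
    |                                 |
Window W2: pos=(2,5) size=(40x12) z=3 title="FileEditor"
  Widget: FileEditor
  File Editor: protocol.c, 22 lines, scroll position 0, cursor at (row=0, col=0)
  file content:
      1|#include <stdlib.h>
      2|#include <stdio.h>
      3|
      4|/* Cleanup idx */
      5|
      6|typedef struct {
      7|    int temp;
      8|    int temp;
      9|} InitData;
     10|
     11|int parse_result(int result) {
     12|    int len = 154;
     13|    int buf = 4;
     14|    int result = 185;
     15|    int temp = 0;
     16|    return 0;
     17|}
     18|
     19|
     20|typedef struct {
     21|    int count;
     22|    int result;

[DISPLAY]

stdio.h>                   █┃    ┃     
                           ░┃    ┃     
 idx */                    ░┃    ┃     
                           ░┃    ┃     
ruct {                     ░┃    ┃     
mp;                        ░┃    ┃     
mp;                        ▼┃ ░ █┃     
━━━━━━━━━━━━━━━━━━━━━━━━━━━━┛░   ┃     
    ┃     ┃         ░▒░▓ ▓  ▓ ▓░▒┃     
    ┃     ┃         █            ┃     
    ┃     ┃          ▓ ▒ ░  ░ ▒ ▓┃     
    ┃$ ls ┗━━━━━━━━━━━━━━━━━━━━━━┛     
    ┃-rw-r--r--  1 user group┃         
    ┃-rw-r--r--  1 user group┃         
    ┃-rw-r--r--  1 user group┃         
    ┃-rw-r--r--  1 user group┃         
    ┃-rw-r--r--  1 user group┃         
    ┃drwxr-xr-x  1 user group┃         
    ┃drwxr-xr-x  1 user group┃         
    ┃$ █                     ┃         
    ┃                        ┃         


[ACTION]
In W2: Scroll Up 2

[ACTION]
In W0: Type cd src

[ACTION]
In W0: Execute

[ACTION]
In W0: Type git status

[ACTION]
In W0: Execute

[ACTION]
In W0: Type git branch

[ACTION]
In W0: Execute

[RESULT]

stdio.h>                   █┃    ┃     
                           ░┃    ┃     
 idx */                    ░┃    ┃     
                           ░┃    ┃     
ruct {                     ░┃    ┃     
mp;                        ░┃    ┃     
mp;                        ▼┃ ░ █┃     
━━━━━━━━━━━━━━━━━━━━━━━━━━━━┛░   ┃     
    ┃$ cd ┃         ░▒░▓ ▓  ▓ ▓░▒┃     
    ┃     ┃         █            ┃     
    ┃$ git┃          ▓ ▒ ░  ░ ▒ ▓┃     
    ┃On br┗━━━━━━━━━━━━━━━━━━━━━━┛     
    ┃Changes not staged for c┃         
    ┃                        ┃         
    ┃        modified:   READ┃         
    ┃        modified:   main┃         
    ┃$ git branch            ┃         
    ┃  fix/typo              ┃         
    ┃* main                  ┃         
    ┃  develop               ┃         
    ┃$ █                     ┃         
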